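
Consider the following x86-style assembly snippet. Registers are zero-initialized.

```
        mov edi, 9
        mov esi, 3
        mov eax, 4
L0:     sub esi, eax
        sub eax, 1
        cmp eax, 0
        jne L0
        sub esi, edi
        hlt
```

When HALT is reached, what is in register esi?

after mov edi, 9: edi=9
after mov esi, 3: esi=3
after mov eax, 4: eax=4
after sub esi, eax: esi=3-4=-1
after sub eax, 1: eax=4-1=3
cmp eax, 0  (cmp 3,0)
jne L0: taken
after sub esi, eax: esi=(-1)-3=-4
after sub eax, 1: eax=3-1=2
cmp eax, 0  (cmp 2,0)
jne L0: taken
after sub esi, eax: esi=(-4)-2=-6
after sub eax, 1: eax=2-1=1
cmp eax, 0  (cmp 1,0)
jne L0: taken
after sub esi, eax: esi=(-6)-1=-7
after sub eax, 1: eax=1-1=0
cmp eax, 0  (cmp 0,0)
jne L0: not taken
after sub esi, edi: esi=(-7)-9=-16
halt.

-16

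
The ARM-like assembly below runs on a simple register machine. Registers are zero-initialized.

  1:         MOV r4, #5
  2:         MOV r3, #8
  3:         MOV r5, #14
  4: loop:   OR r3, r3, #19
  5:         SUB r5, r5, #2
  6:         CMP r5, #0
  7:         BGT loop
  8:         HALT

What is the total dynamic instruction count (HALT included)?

32

MOV r4, #5 → r4=5
MOV r3, #8 → r3=8
MOV r5, #14 → r5=14
OR r3, r3, #19 → r3=8|19=27
SUB r5, r5, #2 → r5=14-2=12
CMP r5, #0  (cmp 12,0)
BGT loop: taken
OR r3, r3, #19 → r3=27|19=27
SUB r5, r5, #2 → r5=12-2=10
CMP r5, #0  (cmp 10,0)
BGT loop: taken
OR r3, r3, #19 → r3=27|19=27
SUB r5, r5, #2 → r5=10-2=8
CMP r5, #0  (cmp 8,0)
BGT loop: taken
OR r3, r3, #19 → r3=27|19=27
SUB r5, r5, #2 → r5=8-2=6
CMP r5, #0  (cmp 6,0)
BGT loop: taken
OR r3, r3, #19 → r3=27|19=27
SUB r5, r5, #2 → r5=6-2=4
CMP r5, #0  (cmp 4,0)
BGT loop: taken
OR r3, r3, #19 → r3=27|19=27
SUB r5, r5, #2 → r5=4-2=2
CMP r5, #0  (cmp 2,0)
BGT loop: taken
OR r3, r3, #19 → r3=27|19=27
SUB r5, r5, #2 → r5=2-2=0
CMP r5, #0  (cmp 0,0)
BGT loop: not taken
halt.
Total executed instructions: 32.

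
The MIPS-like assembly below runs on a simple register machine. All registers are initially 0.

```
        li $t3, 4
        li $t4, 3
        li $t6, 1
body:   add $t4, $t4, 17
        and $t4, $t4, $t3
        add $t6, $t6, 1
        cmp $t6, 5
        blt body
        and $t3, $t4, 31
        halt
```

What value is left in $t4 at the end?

4

li $t3, 4 → $t3=4
li $t4, 3 → $t4=3
li $t6, 1 → $t6=1
add $t4, $t4, 17 → $t4=3+17=20
and $t4, $t4, $t3 → $t4=20&4=4
add $t6, $t6, 1 → $t6=1+1=2
cmp $t6, 5  (cmp 2,5)
blt body: taken
add $t4, $t4, 17 → $t4=4+17=21
and $t4, $t4, $t3 → $t4=21&4=4
add $t6, $t6, 1 → $t6=2+1=3
cmp $t6, 5  (cmp 3,5)
blt body: taken
add $t4, $t4, 17 → $t4=4+17=21
and $t4, $t4, $t3 → $t4=21&4=4
add $t6, $t6, 1 → $t6=3+1=4
cmp $t6, 5  (cmp 4,5)
blt body: taken
add $t4, $t4, 17 → $t4=4+17=21
and $t4, $t4, $t3 → $t4=21&4=4
add $t6, $t6, 1 → $t6=4+1=5
cmp $t6, 5  (cmp 5,5)
blt body: not taken
and $t3, $t4, 31 → $t3=4&31=4
halt.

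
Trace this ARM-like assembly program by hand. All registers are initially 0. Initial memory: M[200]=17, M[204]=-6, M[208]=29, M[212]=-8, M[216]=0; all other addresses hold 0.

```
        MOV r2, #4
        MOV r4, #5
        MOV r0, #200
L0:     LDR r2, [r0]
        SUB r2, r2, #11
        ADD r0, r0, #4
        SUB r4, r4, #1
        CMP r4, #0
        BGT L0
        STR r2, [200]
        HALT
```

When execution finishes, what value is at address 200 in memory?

r2=4
r4=5
r0=200
r2=M[200]=17
r2=17-11=6
r0=200+4=204
r4=5-1=4
CMP r4, #0  (cmp 4,0)
BGT L0: taken
r2=M[204]=-6
r2=(-6)-11=-17
r0=204+4=208
r4=4-1=3
CMP r4, #0  (cmp 3,0)
BGT L0: taken
r2=M[208]=29
r2=29-11=18
r0=208+4=212
r4=3-1=2
CMP r4, #0  (cmp 2,0)
BGT L0: taken
r2=M[212]=-8
r2=(-8)-11=-19
r0=212+4=216
r4=2-1=1
CMP r4, #0  (cmp 1,0)
BGT L0: taken
r2=M[216]=0
r2=0-11=-11
r0=216+4=220
r4=1-1=0
CMP r4, #0  (cmp 0,0)
BGT L0: not taken
STR r2, [200] → M[200]=-11
halt.

-11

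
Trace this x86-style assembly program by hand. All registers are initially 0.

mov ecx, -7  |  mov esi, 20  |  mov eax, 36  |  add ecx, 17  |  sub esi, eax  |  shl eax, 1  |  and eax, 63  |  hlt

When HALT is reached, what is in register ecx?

10

mov ecx, -7 → ecx=-7
mov esi, 20 → esi=20
mov eax, 36 → eax=36
add ecx, 17 → ecx=(-7)+17=10
sub esi, eax → esi=20-36=-16
shl eax, 1 → eax=36<<1=72
and eax, 63 → eax=72&63=8
halt.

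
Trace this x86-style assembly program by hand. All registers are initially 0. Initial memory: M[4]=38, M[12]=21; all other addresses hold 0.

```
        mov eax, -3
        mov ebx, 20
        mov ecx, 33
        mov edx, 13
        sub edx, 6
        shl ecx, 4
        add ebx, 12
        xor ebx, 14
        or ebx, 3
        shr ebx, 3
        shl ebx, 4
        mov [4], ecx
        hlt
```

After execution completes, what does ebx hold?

80

after mov eax, -3: eax=-3
after mov ebx, 20: ebx=20
after mov ecx, 33: ecx=33
after mov edx, 13: edx=13
after sub edx, 6: edx=13-6=7
after shl ecx, 4: ecx=33<<4=528
after add ebx, 12: ebx=20+12=32
after xor ebx, 14: ebx=32^14=46
after or ebx, 3: ebx=46|3=47
after shr ebx, 3: ebx=47>>3=5
after shl ebx, 4: ebx=5<<4=80
mov [4], ecx → M[4]=528
halt.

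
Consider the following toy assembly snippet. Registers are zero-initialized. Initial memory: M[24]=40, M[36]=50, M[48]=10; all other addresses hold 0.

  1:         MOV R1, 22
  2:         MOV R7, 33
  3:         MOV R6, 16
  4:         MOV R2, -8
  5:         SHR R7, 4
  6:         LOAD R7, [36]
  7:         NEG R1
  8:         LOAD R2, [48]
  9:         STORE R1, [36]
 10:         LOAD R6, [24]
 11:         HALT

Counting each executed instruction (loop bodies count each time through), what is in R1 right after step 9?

-22

MOV R1, 22 → R1=22
MOV R7, 33 → R7=33
MOV R6, 16 → R6=16
MOV R2, -8 → R2=-8
SHR R7, 4 → R7=33>>4=2
LOAD R7, [36] → R7=M[36]=50
NEG R1 → R1=-(22)=-22
LOAD R2, [48] → R2=M[48]=10
STORE R1, [36] → M[36]=-22
After step 9: R1 = -22.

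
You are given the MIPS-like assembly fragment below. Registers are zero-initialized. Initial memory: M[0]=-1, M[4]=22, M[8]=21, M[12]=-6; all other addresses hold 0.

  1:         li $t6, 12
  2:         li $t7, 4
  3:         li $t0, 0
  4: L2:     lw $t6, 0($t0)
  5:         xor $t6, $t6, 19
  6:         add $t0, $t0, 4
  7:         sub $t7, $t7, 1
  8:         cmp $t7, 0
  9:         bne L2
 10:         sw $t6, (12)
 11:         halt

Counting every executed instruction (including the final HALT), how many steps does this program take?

li $t6, 12 → $t6=12
li $t7, 4 → $t7=4
li $t0, 0 → $t0=0
lw $t6, 0($t0) → $t6=M[0]=-1
xor $t6, $t6, 19 → $t6=(-1)^19=-20
add $t0, $t0, 4 → $t0=0+4=4
sub $t7, $t7, 1 → $t7=4-1=3
cmp $t7, 0  (cmp 3,0)
bne L2: taken
lw $t6, 0($t0) → $t6=M[4]=22
xor $t6, $t6, 19 → $t6=22^19=5
add $t0, $t0, 4 → $t0=4+4=8
sub $t7, $t7, 1 → $t7=3-1=2
cmp $t7, 0  (cmp 2,0)
bne L2: taken
lw $t6, 0($t0) → $t6=M[8]=21
xor $t6, $t6, 19 → $t6=21^19=6
add $t0, $t0, 4 → $t0=8+4=12
sub $t7, $t7, 1 → $t7=2-1=1
cmp $t7, 0  (cmp 1,0)
bne L2: taken
lw $t6, 0($t0) → $t6=M[12]=-6
xor $t6, $t6, 19 → $t6=(-6)^19=-23
add $t0, $t0, 4 → $t0=12+4=16
sub $t7, $t7, 1 → $t7=1-1=0
cmp $t7, 0  (cmp 0,0)
bne L2: not taken
sw $t6, (12) → M[12]=-23
halt.
Total executed instructions: 29.

29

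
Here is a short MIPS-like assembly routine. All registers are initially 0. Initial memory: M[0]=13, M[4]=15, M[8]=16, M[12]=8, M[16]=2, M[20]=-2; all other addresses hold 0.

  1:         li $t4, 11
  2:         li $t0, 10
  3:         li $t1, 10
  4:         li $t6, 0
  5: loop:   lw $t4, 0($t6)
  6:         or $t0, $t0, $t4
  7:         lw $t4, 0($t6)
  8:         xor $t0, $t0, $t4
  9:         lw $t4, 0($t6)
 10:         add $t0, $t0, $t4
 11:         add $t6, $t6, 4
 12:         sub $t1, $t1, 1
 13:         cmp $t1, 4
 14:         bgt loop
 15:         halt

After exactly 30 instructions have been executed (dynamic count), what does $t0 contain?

31

after li $t4, 11: $t4=11
after li $t0, 10: $t0=10
after li $t1, 10: $t1=10
after li $t6, 0: $t6=0
after lw $t4, 0($t6): $t4=M[0]=13
after or $t0, $t0, $t4: $t0=10|13=15
after lw $t4, 0($t6): $t4=M[0]=13
after xor $t0, $t0, $t4: $t0=15^13=2
after lw $t4, 0($t6): $t4=M[0]=13
after add $t0, $t0, $t4: $t0=2+13=15
after add $t6, $t6, 4: $t6=0+4=4
after sub $t1, $t1, 1: $t1=10-1=9
cmp $t1, 4  (cmp 9,4)
bgt loop: taken
after lw $t4, 0($t6): $t4=M[4]=15
after or $t0, $t0, $t4: $t0=15|15=15
after lw $t4, 0($t6): $t4=M[4]=15
after xor $t0, $t0, $t4: $t0=15^15=0
after lw $t4, 0($t6): $t4=M[4]=15
after add $t0, $t0, $t4: $t0=0+15=15
after add $t6, $t6, 4: $t6=4+4=8
after sub $t1, $t1, 1: $t1=9-1=8
cmp $t1, 4  (cmp 8,4)
bgt loop: taken
after lw $t4, 0($t6): $t4=M[8]=16
after or $t0, $t0, $t4: $t0=15|16=31
after lw $t4, 0($t6): $t4=M[8]=16
after xor $t0, $t0, $t4: $t0=31^16=15
after lw $t4, 0($t6): $t4=M[8]=16
after add $t0, $t0, $t4: $t0=15+16=31
After step 30: $t0 = 31.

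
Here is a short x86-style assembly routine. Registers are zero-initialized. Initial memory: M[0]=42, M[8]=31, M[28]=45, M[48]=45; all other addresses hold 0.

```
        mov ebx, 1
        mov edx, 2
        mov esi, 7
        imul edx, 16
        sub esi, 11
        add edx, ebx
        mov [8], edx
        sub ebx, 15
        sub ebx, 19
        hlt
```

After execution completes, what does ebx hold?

after mov ebx, 1: ebx=1
after mov edx, 2: edx=2
after mov esi, 7: esi=7
after imul edx, 16: edx=2*16=32
after sub esi, 11: esi=7-11=-4
after add edx, ebx: edx=32+1=33
mov [8], edx → M[8]=33
after sub ebx, 15: ebx=1-15=-14
after sub ebx, 19: ebx=(-14)-19=-33
halt.

-33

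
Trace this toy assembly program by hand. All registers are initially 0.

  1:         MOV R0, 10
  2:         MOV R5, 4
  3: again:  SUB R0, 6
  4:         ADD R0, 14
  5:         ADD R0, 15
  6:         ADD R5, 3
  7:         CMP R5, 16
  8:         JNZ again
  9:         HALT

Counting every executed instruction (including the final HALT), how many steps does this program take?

MOV R0, 10 → R0=10
MOV R5, 4 → R5=4
SUB R0, 6 → R0=10-6=4
ADD R0, 14 → R0=4+14=18
ADD R0, 15 → R0=18+15=33
ADD R5, 3 → R5=4+3=7
CMP R5, 16  (cmp 7,16)
JNZ again: taken
SUB R0, 6 → R0=33-6=27
ADD R0, 14 → R0=27+14=41
ADD R0, 15 → R0=41+15=56
ADD R5, 3 → R5=7+3=10
CMP R5, 16  (cmp 10,16)
JNZ again: taken
SUB R0, 6 → R0=56-6=50
ADD R0, 14 → R0=50+14=64
ADD R0, 15 → R0=64+15=79
ADD R5, 3 → R5=10+3=13
CMP R5, 16  (cmp 13,16)
JNZ again: taken
SUB R0, 6 → R0=79-6=73
ADD R0, 14 → R0=73+14=87
ADD R0, 15 → R0=87+15=102
ADD R5, 3 → R5=13+3=16
CMP R5, 16  (cmp 16,16)
JNZ again: not taken
halt.
Total executed instructions: 27.

27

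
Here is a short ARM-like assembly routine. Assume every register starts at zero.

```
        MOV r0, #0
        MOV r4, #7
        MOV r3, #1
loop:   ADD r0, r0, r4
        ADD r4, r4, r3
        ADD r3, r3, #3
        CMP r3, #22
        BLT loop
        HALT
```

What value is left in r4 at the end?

77

after MOV r0, #0: r0=0
after MOV r4, #7: r4=7
after MOV r3, #1: r3=1
after ADD r0, r0, r4: r0=0+7=7
after ADD r4, r4, r3: r4=7+1=8
after ADD r3, r3, #3: r3=1+3=4
CMP r3, #22  (cmp 4,22)
BLT loop: taken
after ADD r0, r0, r4: r0=7+8=15
after ADD r4, r4, r3: r4=8+4=12
after ADD r3, r3, #3: r3=4+3=7
CMP r3, #22  (cmp 7,22)
BLT loop: taken
after ADD r0, r0, r4: r0=15+12=27
after ADD r4, r4, r3: r4=12+7=19
after ADD r3, r3, #3: r3=7+3=10
CMP r3, #22  (cmp 10,22)
BLT loop: taken
after ADD r0, r0, r4: r0=27+19=46
after ADD r4, r4, r3: r4=19+10=29
after ADD r3, r3, #3: r3=10+3=13
CMP r3, #22  (cmp 13,22)
BLT loop: taken
after ADD r0, r0, r4: r0=46+29=75
after ADD r4, r4, r3: r4=29+13=42
after ADD r3, r3, #3: r3=13+3=16
CMP r3, #22  (cmp 16,22)
BLT loop: taken
after ADD r0, r0, r4: r0=75+42=117
after ADD r4, r4, r3: r4=42+16=58
after ADD r3, r3, #3: r3=16+3=19
CMP r3, #22  (cmp 19,22)
BLT loop: taken
after ADD r0, r0, r4: r0=117+58=175
after ADD r4, r4, r3: r4=58+19=77
after ADD r3, r3, #3: r3=19+3=22
CMP r3, #22  (cmp 22,22)
BLT loop: not taken
halt.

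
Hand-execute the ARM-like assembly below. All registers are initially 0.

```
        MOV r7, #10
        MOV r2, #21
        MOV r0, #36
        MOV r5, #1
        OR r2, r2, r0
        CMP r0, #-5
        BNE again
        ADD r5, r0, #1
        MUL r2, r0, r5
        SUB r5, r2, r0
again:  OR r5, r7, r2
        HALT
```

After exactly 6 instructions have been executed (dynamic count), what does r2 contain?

r7=10
r2=21
r0=36
r5=1
r2=21|36=53
CMP r0, #-5  (cmp 36,-5)
After step 6: r2 = 53.

53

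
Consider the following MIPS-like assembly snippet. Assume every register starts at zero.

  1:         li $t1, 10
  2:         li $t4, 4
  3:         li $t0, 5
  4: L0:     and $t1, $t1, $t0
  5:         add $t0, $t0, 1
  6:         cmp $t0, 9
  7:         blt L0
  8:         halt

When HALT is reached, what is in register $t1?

li $t1, 10 → $t1=10
li $t4, 4 → $t4=4
li $t0, 5 → $t0=5
and $t1, $t1, $t0 → $t1=10&5=0
add $t0, $t0, 1 → $t0=5+1=6
cmp $t0, 9  (cmp 6,9)
blt L0: taken
and $t1, $t1, $t0 → $t1=0&6=0
add $t0, $t0, 1 → $t0=6+1=7
cmp $t0, 9  (cmp 7,9)
blt L0: taken
and $t1, $t1, $t0 → $t1=0&7=0
add $t0, $t0, 1 → $t0=7+1=8
cmp $t0, 9  (cmp 8,9)
blt L0: taken
and $t1, $t1, $t0 → $t1=0&8=0
add $t0, $t0, 1 → $t0=8+1=9
cmp $t0, 9  (cmp 9,9)
blt L0: not taken
halt.

0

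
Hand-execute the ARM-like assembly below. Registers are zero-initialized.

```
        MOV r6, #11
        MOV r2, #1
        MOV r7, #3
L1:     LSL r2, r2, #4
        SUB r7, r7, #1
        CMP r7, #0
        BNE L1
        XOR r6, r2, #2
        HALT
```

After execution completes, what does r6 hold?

4098

MOV r6, #11 → r6=11
MOV r2, #1 → r2=1
MOV r7, #3 → r7=3
LSL r2, r2, #4 → r2=1<<4=16
SUB r7, r7, #1 → r7=3-1=2
CMP r7, #0  (cmp 2,0)
BNE L1: taken
LSL r2, r2, #4 → r2=16<<4=256
SUB r7, r7, #1 → r7=2-1=1
CMP r7, #0  (cmp 1,0)
BNE L1: taken
LSL r2, r2, #4 → r2=256<<4=4096
SUB r7, r7, #1 → r7=1-1=0
CMP r7, #0  (cmp 0,0)
BNE L1: not taken
XOR r6, r2, #2 → r6=4096^2=4098
halt.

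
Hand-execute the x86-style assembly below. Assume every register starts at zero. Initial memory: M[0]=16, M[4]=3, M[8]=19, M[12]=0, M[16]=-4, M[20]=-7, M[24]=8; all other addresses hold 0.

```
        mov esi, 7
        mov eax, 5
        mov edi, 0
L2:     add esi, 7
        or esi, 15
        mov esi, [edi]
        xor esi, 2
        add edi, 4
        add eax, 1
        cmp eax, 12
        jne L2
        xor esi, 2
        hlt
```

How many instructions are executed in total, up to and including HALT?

esi=7
eax=5
edi=0
esi=7+7=14
esi=14|15=15
esi=M[0]=16
esi=16^2=18
edi=0+4=4
eax=5+1=6
cmp eax, 12  (cmp 6,12)
jne L2: taken
esi=18+7=25
esi=25|15=31
esi=M[4]=3
esi=3^2=1
edi=4+4=8
eax=6+1=7
cmp eax, 12  (cmp 7,12)
jne L2: taken
esi=1+7=8
esi=8|15=15
esi=M[8]=19
esi=19^2=17
edi=8+4=12
eax=7+1=8
cmp eax, 12  (cmp 8,12)
jne L2: taken
esi=17+7=24
esi=24|15=31
esi=M[12]=0
esi=0^2=2
edi=12+4=16
eax=8+1=9
cmp eax, 12  (cmp 9,12)
jne L2: taken
esi=2+7=9
esi=9|15=15
esi=M[16]=-4
esi=(-4)^2=-2
edi=16+4=20
eax=9+1=10
cmp eax, 12  (cmp 10,12)
jne L2: taken
esi=(-2)+7=5
esi=5|15=15
esi=M[20]=-7
esi=(-7)^2=-5
edi=20+4=24
eax=10+1=11
cmp eax, 12  (cmp 11,12)
jne L2: taken
esi=(-5)+7=2
esi=2|15=15
esi=M[24]=8
esi=8^2=10
edi=24+4=28
eax=11+1=12
cmp eax, 12  (cmp 12,12)
jne L2: not taken
esi=10^2=8
halt.
Total executed instructions: 61.

61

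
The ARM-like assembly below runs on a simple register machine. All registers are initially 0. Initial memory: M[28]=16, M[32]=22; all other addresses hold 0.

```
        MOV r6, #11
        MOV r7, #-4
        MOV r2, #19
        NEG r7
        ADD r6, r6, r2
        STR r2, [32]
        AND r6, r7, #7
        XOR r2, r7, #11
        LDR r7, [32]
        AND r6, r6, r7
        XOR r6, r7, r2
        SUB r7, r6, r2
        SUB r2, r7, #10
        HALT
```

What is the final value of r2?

r6=11
r7=-4
r2=19
r7=-(-4)=4
r6=11+19=30
STR r2, [32] → M[32]=19
r6=4&7=4
r2=4^11=15
r7=M[32]=19
r6=4&19=0
r6=19^15=28
r7=28-15=13
r2=13-10=3
halt.

3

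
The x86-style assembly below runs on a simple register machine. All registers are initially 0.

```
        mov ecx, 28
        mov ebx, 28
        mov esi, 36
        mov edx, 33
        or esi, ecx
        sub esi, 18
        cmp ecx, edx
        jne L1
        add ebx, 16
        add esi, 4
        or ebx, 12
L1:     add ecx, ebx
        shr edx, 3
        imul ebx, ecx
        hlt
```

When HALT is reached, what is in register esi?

42

mov ecx, 28 → ecx=28
mov ebx, 28 → ebx=28
mov esi, 36 → esi=36
mov edx, 33 → edx=33
or esi, ecx → esi=36|28=60
sub esi, 18 → esi=60-18=42
cmp ecx, edx  (cmp 28,33)
jne L1: taken
add ecx, ebx → ecx=28+28=56
shr edx, 3 → edx=33>>3=4
imul ebx, ecx → ebx=28*56=1568
halt.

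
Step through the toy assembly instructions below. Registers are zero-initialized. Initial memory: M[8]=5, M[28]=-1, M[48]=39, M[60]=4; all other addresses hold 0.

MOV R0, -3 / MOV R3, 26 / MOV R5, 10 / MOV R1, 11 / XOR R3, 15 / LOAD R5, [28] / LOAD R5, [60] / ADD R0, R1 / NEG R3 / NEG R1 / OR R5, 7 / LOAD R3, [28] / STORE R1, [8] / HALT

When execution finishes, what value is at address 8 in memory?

-11

after MOV R0, -3: R0=-3
after MOV R3, 26: R3=26
after MOV R5, 10: R5=10
after MOV R1, 11: R1=11
after XOR R3, 15: R3=26^15=21
after LOAD R5, [28]: R5=M[28]=-1
after LOAD R5, [60]: R5=M[60]=4
after ADD R0, R1: R0=(-3)+11=8
after NEG R3: R3=-(21)=-21
after NEG R1: R1=-(11)=-11
after OR R5, 7: R5=4|7=7
after LOAD R3, [28]: R3=M[28]=-1
STORE R1, [8] → M[8]=-11
halt.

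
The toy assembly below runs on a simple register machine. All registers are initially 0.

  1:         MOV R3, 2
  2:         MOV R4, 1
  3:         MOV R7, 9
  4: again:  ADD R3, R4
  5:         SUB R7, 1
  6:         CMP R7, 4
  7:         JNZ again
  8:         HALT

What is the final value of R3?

7

MOV R3, 2 → R3=2
MOV R4, 1 → R4=1
MOV R7, 9 → R7=9
ADD R3, R4 → R3=2+1=3
SUB R7, 1 → R7=9-1=8
CMP R7, 4  (cmp 8,4)
JNZ again: taken
ADD R3, R4 → R3=3+1=4
SUB R7, 1 → R7=8-1=7
CMP R7, 4  (cmp 7,4)
JNZ again: taken
ADD R3, R4 → R3=4+1=5
SUB R7, 1 → R7=7-1=6
CMP R7, 4  (cmp 6,4)
JNZ again: taken
ADD R3, R4 → R3=5+1=6
SUB R7, 1 → R7=6-1=5
CMP R7, 4  (cmp 5,4)
JNZ again: taken
ADD R3, R4 → R3=6+1=7
SUB R7, 1 → R7=5-1=4
CMP R7, 4  (cmp 4,4)
JNZ again: not taken
halt.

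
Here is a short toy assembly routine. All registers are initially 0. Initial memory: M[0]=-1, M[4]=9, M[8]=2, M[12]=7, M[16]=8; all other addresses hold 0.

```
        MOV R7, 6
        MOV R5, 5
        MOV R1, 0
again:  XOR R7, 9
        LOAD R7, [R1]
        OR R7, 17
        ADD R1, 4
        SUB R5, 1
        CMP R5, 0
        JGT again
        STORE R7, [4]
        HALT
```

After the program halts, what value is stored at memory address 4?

25

after MOV R7, 6: R7=6
after MOV R5, 5: R5=5
after MOV R1, 0: R1=0
after XOR R7, 9: R7=6^9=15
after LOAD R7, [R1]: R7=M[0]=-1
after OR R7, 17: R7=(-1)|17=-1
after ADD R1, 4: R1=0+4=4
after SUB R5, 1: R5=5-1=4
CMP R5, 0  (cmp 4,0)
JGT again: taken
after XOR R7, 9: R7=(-1)^9=-10
after LOAD R7, [R1]: R7=M[4]=9
after OR R7, 17: R7=9|17=25
after ADD R1, 4: R1=4+4=8
after SUB R5, 1: R5=4-1=3
CMP R5, 0  (cmp 3,0)
JGT again: taken
after XOR R7, 9: R7=25^9=16
after LOAD R7, [R1]: R7=M[8]=2
after OR R7, 17: R7=2|17=19
after ADD R1, 4: R1=8+4=12
after SUB R5, 1: R5=3-1=2
CMP R5, 0  (cmp 2,0)
JGT again: taken
after XOR R7, 9: R7=19^9=26
after LOAD R7, [R1]: R7=M[12]=7
after OR R7, 17: R7=7|17=23
after ADD R1, 4: R1=12+4=16
after SUB R5, 1: R5=2-1=1
CMP R5, 0  (cmp 1,0)
JGT again: taken
after XOR R7, 9: R7=23^9=30
after LOAD R7, [R1]: R7=M[16]=8
after OR R7, 17: R7=8|17=25
after ADD R1, 4: R1=16+4=20
after SUB R5, 1: R5=1-1=0
CMP R5, 0  (cmp 0,0)
JGT again: not taken
STORE R7, [4] → M[4]=25
halt.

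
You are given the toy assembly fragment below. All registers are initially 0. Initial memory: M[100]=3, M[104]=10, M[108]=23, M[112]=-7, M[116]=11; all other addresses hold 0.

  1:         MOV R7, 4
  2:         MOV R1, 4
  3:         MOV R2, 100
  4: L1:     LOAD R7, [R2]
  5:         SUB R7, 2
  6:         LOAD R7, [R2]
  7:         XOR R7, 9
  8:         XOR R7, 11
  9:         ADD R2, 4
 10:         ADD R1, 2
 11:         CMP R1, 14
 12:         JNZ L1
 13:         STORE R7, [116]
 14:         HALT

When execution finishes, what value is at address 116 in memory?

after MOV R7, 4: R7=4
after MOV R1, 4: R1=4
after MOV R2, 100: R2=100
after LOAD R7, [R2]: R7=M[100]=3
after SUB R7, 2: R7=3-2=1
after LOAD R7, [R2]: R7=M[100]=3
after XOR R7, 9: R7=3^9=10
after XOR R7, 11: R7=10^11=1
after ADD R2, 4: R2=100+4=104
after ADD R1, 2: R1=4+2=6
CMP R1, 14  (cmp 6,14)
JNZ L1: taken
after LOAD R7, [R2]: R7=M[104]=10
after SUB R7, 2: R7=10-2=8
after LOAD R7, [R2]: R7=M[104]=10
after XOR R7, 9: R7=10^9=3
after XOR R7, 11: R7=3^11=8
after ADD R2, 4: R2=104+4=108
after ADD R1, 2: R1=6+2=8
CMP R1, 14  (cmp 8,14)
JNZ L1: taken
after LOAD R7, [R2]: R7=M[108]=23
after SUB R7, 2: R7=23-2=21
after LOAD R7, [R2]: R7=M[108]=23
after XOR R7, 9: R7=23^9=30
after XOR R7, 11: R7=30^11=21
after ADD R2, 4: R2=108+4=112
after ADD R1, 2: R1=8+2=10
CMP R1, 14  (cmp 10,14)
JNZ L1: taken
after LOAD R7, [R2]: R7=M[112]=-7
after SUB R7, 2: R7=(-7)-2=-9
after LOAD R7, [R2]: R7=M[112]=-7
after XOR R7, 9: R7=(-7)^9=-16
after XOR R7, 11: R7=(-16)^11=-5
after ADD R2, 4: R2=112+4=116
after ADD R1, 2: R1=10+2=12
CMP R1, 14  (cmp 12,14)
JNZ L1: taken
after LOAD R7, [R2]: R7=M[116]=11
after SUB R7, 2: R7=11-2=9
after LOAD R7, [R2]: R7=M[116]=11
after XOR R7, 9: R7=11^9=2
after XOR R7, 11: R7=2^11=9
after ADD R2, 4: R2=116+4=120
after ADD R1, 2: R1=12+2=14
CMP R1, 14  (cmp 14,14)
JNZ L1: not taken
STORE R7, [116] → M[116]=9
halt.

9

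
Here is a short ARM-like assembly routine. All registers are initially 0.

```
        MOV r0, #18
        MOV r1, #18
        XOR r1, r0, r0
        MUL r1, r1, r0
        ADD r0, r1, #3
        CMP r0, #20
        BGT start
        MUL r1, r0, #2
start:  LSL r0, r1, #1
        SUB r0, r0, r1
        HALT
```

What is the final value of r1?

6

r0=18
r1=18
r1=18^18=0
r1=0*18=0
r0=0+3=3
CMP r0, #20  (cmp 3,20)
BGT start: not taken
r1=3*2=6
r0=6<<1=12
r0=12-6=6
halt.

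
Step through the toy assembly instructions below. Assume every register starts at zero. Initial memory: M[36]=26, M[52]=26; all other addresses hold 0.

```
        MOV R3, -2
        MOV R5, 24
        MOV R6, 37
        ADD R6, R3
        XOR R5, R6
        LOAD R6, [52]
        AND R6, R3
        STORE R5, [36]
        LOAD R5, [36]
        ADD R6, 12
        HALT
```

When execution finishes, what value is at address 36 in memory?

R3=-2
R5=24
R6=37
R6=37+(-2)=35
R5=24^35=59
R6=M[52]=26
R6=26&(-2)=26
STORE R5, [36] → M[36]=59
R5=M[36]=59
R6=26+12=38
halt.

59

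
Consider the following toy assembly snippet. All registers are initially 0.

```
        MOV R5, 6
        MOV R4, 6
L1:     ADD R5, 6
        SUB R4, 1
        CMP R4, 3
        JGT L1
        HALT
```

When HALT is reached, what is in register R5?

MOV R5, 6 → R5=6
MOV R4, 6 → R4=6
ADD R5, 6 → R5=6+6=12
SUB R4, 1 → R4=6-1=5
CMP R4, 3  (cmp 5,3)
JGT L1: taken
ADD R5, 6 → R5=12+6=18
SUB R4, 1 → R4=5-1=4
CMP R4, 3  (cmp 4,3)
JGT L1: taken
ADD R5, 6 → R5=18+6=24
SUB R4, 1 → R4=4-1=3
CMP R4, 3  (cmp 3,3)
JGT L1: not taken
halt.

24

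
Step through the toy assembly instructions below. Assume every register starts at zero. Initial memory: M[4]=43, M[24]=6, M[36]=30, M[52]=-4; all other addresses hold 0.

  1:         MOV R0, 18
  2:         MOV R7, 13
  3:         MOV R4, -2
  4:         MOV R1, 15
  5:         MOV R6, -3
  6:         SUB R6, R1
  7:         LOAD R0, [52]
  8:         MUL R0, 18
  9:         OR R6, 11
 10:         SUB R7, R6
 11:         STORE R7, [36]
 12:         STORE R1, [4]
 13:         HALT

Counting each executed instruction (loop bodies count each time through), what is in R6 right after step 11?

R0=18
R7=13
R4=-2
R1=15
R6=-3
R6=(-3)-15=-18
R0=M[52]=-4
R0=(-4)*18=-72
R6=(-18)|11=-17
R7=13-(-17)=30
STORE R7, [36] → M[36]=30
After step 11: R6 = -17.

-17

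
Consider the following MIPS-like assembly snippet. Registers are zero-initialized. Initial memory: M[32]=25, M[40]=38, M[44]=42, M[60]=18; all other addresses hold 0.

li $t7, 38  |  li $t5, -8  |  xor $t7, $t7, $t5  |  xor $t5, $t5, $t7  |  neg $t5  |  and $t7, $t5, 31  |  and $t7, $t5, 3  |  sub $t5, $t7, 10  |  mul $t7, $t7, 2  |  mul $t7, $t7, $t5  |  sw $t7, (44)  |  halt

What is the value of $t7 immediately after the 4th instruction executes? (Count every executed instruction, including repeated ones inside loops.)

-34

li $t7, 38 → $t7=38
li $t5, -8 → $t5=-8
xor $t7, $t7, $t5 → $t7=38^(-8)=-34
xor $t5, $t5, $t7 → $t5=(-8)^(-34)=38
After step 4: $t7 = -34.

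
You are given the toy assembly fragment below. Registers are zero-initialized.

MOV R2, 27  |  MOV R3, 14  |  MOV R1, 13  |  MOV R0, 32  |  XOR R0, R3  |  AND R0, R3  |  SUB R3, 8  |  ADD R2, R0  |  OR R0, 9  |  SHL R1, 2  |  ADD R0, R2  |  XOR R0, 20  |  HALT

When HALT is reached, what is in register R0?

after MOV R2, 27: R2=27
after MOV R3, 14: R3=14
after MOV R1, 13: R1=13
after MOV R0, 32: R0=32
after XOR R0, R3: R0=32^14=46
after AND R0, R3: R0=46&14=14
after SUB R3, 8: R3=14-8=6
after ADD R2, R0: R2=27+14=41
after OR R0, 9: R0=14|9=15
after SHL R1, 2: R1=13<<2=52
after ADD R0, R2: R0=15+41=56
after XOR R0, 20: R0=56^20=44
halt.

44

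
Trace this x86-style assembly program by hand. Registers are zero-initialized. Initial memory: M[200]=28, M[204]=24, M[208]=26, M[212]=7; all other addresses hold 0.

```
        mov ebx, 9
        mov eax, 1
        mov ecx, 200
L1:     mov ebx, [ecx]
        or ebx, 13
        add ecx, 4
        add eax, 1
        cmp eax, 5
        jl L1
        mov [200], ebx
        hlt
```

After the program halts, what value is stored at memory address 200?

after mov ebx, 9: ebx=9
after mov eax, 1: eax=1
after mov ecx, 200: ecx=200
after mov ebx, [ecx]: ebx=M[200]=28
after or ebx, 13: ebx=28|13=29
after add ecx, 4: ecx=200+4=204
after add eax, 1: eax=1+1=2
cmp eax, 5  (cmp 2,5)
jl L1: taken
after mov ebx, [ecx]: ebx=M[204]=24
after or ebx, 13: ebx=24|13=29
after add ecx, 4: ecx=204+4=208
after add eax, 1: eax=2+1=3
cmp eax, 5  (cmp 3,5)
jl L1: taken
after mov ebx, [ecx]: ebx=M[208]=26
after or ebx, 13: ebx=26|13=31
after add ecx, 4: ecx=208+4=212
after add eax, 1: eax=3+1=4
cmp eax, 5  (cmp 4,5)
jl L1: taken
after mov ebx, [ecx]: ebx=M[212]=7
after or ebx, 13: ebx=7|13=15
after add ecx, 4: ecx=212+4=216
after add eax, 1: eax=4+1=5
cmp eax, 5  (cmp 5,5)
jl L1: not taken
mov [200], ebx → M[200]=15
halt.

15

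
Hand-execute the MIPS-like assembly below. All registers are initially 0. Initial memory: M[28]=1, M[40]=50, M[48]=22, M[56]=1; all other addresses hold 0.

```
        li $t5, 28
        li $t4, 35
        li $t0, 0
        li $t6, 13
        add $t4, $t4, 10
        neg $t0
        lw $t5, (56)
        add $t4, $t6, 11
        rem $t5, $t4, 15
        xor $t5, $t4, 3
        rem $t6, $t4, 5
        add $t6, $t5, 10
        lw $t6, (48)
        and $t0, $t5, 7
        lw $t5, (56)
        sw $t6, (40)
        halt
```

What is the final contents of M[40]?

22

li $t5, 28 → $t5=28
li $t4, 35 → $t4=35
li $t0, 0 → $t0=0
li $t6, 13 → $t6=13
add $t4, $t4, 10 → $t4=35+10=45
neg $t0 → $t0=-(0)=0
lw $t5, (56) → $t5=M[56]=1
add $t4, $t6, 11 → $t4=13+11=24
rem $t5, $t4, 15 → $t5=24%15=9
xor $t5, $t4, 3 → $t5=24^3=27
rem $t6, $t4, 5 → $t6=24%5=4
add $t6, $t5, 10 → $t6=27+10=37
lw $t6, (48) → $t6=M[48]=22
and $t0, $t5, 7 → $t0=27&7=3
lw $t5, (56) → $t5=M[56]=1
sw $t6, (40) → M[40]=22
halt.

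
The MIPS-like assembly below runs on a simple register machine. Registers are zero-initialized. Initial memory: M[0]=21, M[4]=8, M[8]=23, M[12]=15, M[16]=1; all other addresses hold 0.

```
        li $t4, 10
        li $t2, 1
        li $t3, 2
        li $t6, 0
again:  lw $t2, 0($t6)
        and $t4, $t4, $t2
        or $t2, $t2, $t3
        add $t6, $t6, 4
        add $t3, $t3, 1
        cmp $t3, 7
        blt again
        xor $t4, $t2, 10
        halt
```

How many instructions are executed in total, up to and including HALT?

after li $t4, 10: $t4=10
after li $t2, 1: $t2=1
after li $t3, 2: $t3=2
after li $t6, 0: $t6=0
after lw $t2, 0($t6): $t2=M[0]=21
after and $t4, $t4, $t2: $t4=10&21=0
after or $t2, $t2, $t3: $t2=21|2=23
after add $t6, $t6, 4: $t6=0+4=4
after add $t3, $t3, 1: $t3=2+1=3
cmp $t3, 7  (cmp 3,7)
blt again: taken
after lw $t2, 0($t6): $t2=M[4]=8
after and $t4, $t4, $t2: $t4=0&8=0
after or $t2, $t2, $t3: $t2=8|3=11
after add $t6, $t6, 4: $t6=4+4=8
after add $t3, $t3, 1: $t3=3+1=4
cmp $t3, 7  (cmp 4,7)
blt again: taken
after lw $t2, 0($t6): $t2=M[8]=23
after and $t4, $t4, $t2: $t4=0&23=0
after or $t2, $t2, $t3: $t2=23|4=23
after add $t6, $t6, 4: $t6=8+4=12
after add $t3, $t3, 1: $t3=4+1=5
cmp $t3, 7  (cmp 5,7)
blt again: taken
after lw $t2, 0($t6): $t2=M[12]=15
after and $t4, $t4, $t2: $t4=0&15=0
after or $t2, $t2, $t3: $t2=15|5=15
after add $t6, $t6, 4: $t6=12+4=16
after add $t3, $t3, 1: $t3=5+1=6
cmp $t3, 7  (cmp 6,7)
blt again: taken
after lw $t2, 0($t6): $t2=M[16]=1
after and $t4, $t4, $t2: $t4=0&1=0
after or $t2, $t2, $t3: $t2=1|6=7
after add $t6, $t6, 4: $t6=16+4=20
after add $t3, $t3, 1: $t3=6+1=7
cmp $t3, 7  (cmp 7,7)
blt again: not taken
after xor $t4, $t2, 10: $t4=7^10=13
halt.
Total executed instructions: 41.

41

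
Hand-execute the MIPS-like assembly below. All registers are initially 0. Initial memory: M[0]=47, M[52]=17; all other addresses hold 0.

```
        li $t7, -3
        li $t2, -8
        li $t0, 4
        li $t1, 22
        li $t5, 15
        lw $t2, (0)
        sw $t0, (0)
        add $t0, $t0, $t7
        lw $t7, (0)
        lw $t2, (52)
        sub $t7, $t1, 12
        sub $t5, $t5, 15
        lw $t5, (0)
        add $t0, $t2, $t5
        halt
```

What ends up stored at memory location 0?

4

after li $t7, -3: $t7=-3
after li $t2, -8: $t2=-8
after li $t0, 4: $t0=4
after li $t1, 22: $t1=22
after li $t5, 15: $t5=15
after lw $t2, (0): $t2=M[0]=47
sw $t0, (0) → M[0]=4
after add $t0, $t0, $t7: $t0=4+(-3)=1
after lw $t7, (0): $t7=M[0]=4
after lw $t2, (52): $t2=M[52]=17
after sub $t7, $t1, 12: $t7=22-12=10
after sub $t5, $t5, 15: $t5=15-15=0
after lw $t5, (0): $t5=M[0]=4
after add $t0, $t2, $t5: $t0=17+4=21
halt.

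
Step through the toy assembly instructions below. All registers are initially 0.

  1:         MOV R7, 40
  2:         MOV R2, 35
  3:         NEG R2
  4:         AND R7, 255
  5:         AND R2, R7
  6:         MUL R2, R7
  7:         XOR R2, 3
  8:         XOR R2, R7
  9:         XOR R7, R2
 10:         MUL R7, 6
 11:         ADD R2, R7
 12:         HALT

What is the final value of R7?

R7=40
R2=35
R2=-(35)=-35
R7=40&255=40
R2=(-35)&40=8
R2=8*40=320
R2=320^3=323
R2=323^40=363
R7=40^363=323
R7=323*6=1938
R2=363+1938=2301
halt.

1938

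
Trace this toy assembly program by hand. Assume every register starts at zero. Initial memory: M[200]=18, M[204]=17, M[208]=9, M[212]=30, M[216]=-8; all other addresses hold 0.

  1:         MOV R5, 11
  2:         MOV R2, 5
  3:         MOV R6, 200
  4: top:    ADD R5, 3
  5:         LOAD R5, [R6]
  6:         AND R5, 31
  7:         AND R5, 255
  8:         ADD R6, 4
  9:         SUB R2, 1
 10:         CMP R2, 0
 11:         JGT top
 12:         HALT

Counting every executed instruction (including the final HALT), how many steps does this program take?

44

MOV R5, 11 → R5=11
MOV R2, 5 → R2=5
MOV R6, 200 → R6=200
ADD R5, 3 → R5=11+3=14
LOAD R5, [R6] → R5=M[200]=18
AND R5, 31 → R5=18&31=18
AND R5, 255 → R5=18&255=18
ADD R6, 4 → R6=200+4=204
SUB R2, 1 → R2=5-1=4
CMP R2, 0  (cmp 4,0)
JGT top: taken
ADD R5, 3 → R5=18+3=21
LOAD R5, [R6] → R5=M[204]=17
AND R5, 31 → R5=17&31=17
AND R5, 255 → R5=17&255=17
ADD R6, 4 → R6=204+4=208
SUB R2, 1 → R2=4-1=3
CMP R2, 0  (cmp 3,0)
JGT top: taken
ADD R5, 3 → R5=17+3=20
LOAD R5, [R6] → R5=M[208]=9
AND R5, 31 → R5=9&31=9
AND R5, 255 → R5=9&255=9
ADD R6, 4 → R6=208+4=212
SUB R2, 1 → R2=3-1=2
CMP R2, 0  (cmp 2,0)
JGT top: taken
ADD R5, 3 → R5=9+3=12
LOAD R5, [R6] → R5=M[212]=30
AND R5, 31 → R5=30&31=30
AND R5, 255 → R5=30&255=30
ADD R6, 4 → R6=212+4=216
SUB R2, 1 → R2=2-1=1
CMP R2, 0  (cmp 1,0)
JGT top: taken
ADD R5, 3 → R5=30+3=33
LOAD R5, [R6] → R5=M[216]=-8
AND R5, 31 → R5=(-8)&31=24
AND R5, 255 → R5=24&255=24
ADD R6, 4 → R6=216+4=220
SUB R2, 1 → R2=1-1=0
CMP R2, 0  (cmp 0,0)
JGT top: not taken
halt.
Total executed instructions: 44.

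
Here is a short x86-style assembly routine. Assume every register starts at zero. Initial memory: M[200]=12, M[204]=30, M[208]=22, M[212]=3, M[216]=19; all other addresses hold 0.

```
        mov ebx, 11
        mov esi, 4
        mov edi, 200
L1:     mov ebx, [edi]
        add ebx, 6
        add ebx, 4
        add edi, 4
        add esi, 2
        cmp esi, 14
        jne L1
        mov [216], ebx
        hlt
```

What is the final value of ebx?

29

after mov ebx, 11: ebx=11
after mov esi, 4: esi=4
after mov edi, 200: edi=200
after mov ebx, [edi]: ebx=M[200]=12
after add ebx, 6: ebx=12+6=18
after add ebx, 4: ebx=18+4=22
after add edi, 4: edi=200+4=204
after add esi, 2: esi=4+2=6
cmp esi, 14  (cmp 6,14)
jne L1: taken
after mov ebx, [edi]: ebx=M[204]=30
after add ebx, 6: ebx=30+6=36
after add ebx, 4: ebx=36+4=40
after add edi, 4: edi=204+4=208
after add esi, 2: esi=6+2=8
cmp esi, 14  (cmp 8,14)
jne L1: taken
after mov ebx, [edi]: ebx=M[208]=22
after add ebx, 6: ebx=22+6=28
after add ebx, 4: ebx=28+4=32
after add edi, 4: edi=208+4=212
after add esi, 2: esi=8+2=10
cmp esi, 14  (cmp 10,14)
jne L1: taken
after mov ebx, [edi]: ebx=M[212]=3
after add ebx, 6: ebx=3+6=9
after add ebx, 4: ebx=9+4=13
after add edi, 4: edi=212+4=216
after add esi, 2: esi=10+2=12
cmp esi, 14  (cmp 12,14)
jne L1: taken
after mov ebx, [edi]: ebx=M[216]=19
after add ebx, 6: ebx=19+6=25
after add ebx, 4: ebx=25+4=29
after add edi, 4: edi=216+4=220
after add esi, 2: esi=12+2=14
cmp esi, 14  (cmp 14,14)
jne L1: not taken
mov [216], ebx → M[216]=29
halt.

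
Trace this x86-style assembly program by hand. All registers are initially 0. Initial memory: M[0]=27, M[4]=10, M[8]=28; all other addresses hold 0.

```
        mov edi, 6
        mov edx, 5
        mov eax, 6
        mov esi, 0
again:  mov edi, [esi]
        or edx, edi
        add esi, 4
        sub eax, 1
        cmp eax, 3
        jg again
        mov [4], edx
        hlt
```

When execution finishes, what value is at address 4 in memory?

31

edi=6
edx=5
eax=6
esi=0
edi=M[0]=27
edx=5|27=31
esi=0+4=4
eax=6-1=5
cmp eax, 3  (cmp 5,3)
jg again: taken
edi=M[4]=10
edx=31|10=31
esi=4+4=8
eax=5-1=4
cmp eax, 3  (cmp 4,3)
jg again: taken
edi=M[8]=28
edx=31|28=31
esi=8+4=12
eax=4-1=3
cmp eax, 3  (cmp 3,3)
jg again: not taken
mov [4], edx → M[4]=31
halt.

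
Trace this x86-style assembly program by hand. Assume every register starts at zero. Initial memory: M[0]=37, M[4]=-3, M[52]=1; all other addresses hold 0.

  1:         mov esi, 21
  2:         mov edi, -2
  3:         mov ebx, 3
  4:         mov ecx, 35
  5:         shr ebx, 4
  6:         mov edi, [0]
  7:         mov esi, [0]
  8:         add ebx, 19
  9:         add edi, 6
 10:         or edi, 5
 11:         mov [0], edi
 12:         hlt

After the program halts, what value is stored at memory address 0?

47

after mov esi, 21: esi=21
after mov edi, -2: edi=-2
after mov ebx, 3: ebx=3
after mov ecx, 35: ecx=35
after shr ebx, 4: ebx=3>>4=0
after mov edi, [0]: edi=M[0]=37
after mov esi, [0]: esi=M[0]=37
after add ebx, 19: ebx=0+19=19
after add edi, 6: edi=37+6=43
after or edi, 5: edi=43|5=47
mov [0], edi → M[0]=47
halt.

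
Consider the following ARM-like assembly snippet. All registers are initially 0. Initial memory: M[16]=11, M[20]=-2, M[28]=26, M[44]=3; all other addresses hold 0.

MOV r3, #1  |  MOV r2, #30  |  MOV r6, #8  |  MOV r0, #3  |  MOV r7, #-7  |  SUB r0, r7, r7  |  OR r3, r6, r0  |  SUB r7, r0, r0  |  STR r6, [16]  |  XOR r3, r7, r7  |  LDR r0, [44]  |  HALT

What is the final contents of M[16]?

8

MOV r3, #1 → r3=1
MOV r2, #30 → r2=30
MOV r6, #8 → r6=8
MOV r0, #3 → r0=3
MOV r7, #-7 → r7=-7
SUB r0, r7, r7 → r0=(-7)-(-7)=0
OR r3, r6, r0 → r3=8|0=8
SUB r7, r0, r0 → r7=0-0=0
STR r6, [16] → M[16]=8
XOR r3, r7, r7 → r3=0^0=0
LDR r0, [44] → r0=M[44]=3
halt.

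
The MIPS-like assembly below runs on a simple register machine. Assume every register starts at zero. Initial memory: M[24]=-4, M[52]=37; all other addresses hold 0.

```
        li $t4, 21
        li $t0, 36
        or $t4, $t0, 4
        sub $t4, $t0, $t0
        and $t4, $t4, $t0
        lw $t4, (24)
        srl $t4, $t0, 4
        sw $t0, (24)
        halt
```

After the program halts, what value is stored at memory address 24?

$t4=21
$t0=36
$t4=36|4=36
$t4=36-36=0
$t4=0&36=0
$t4=M[24]=-4
$t4=36>>4=2
sw $t0, (24) → M[24]=36
halt.

36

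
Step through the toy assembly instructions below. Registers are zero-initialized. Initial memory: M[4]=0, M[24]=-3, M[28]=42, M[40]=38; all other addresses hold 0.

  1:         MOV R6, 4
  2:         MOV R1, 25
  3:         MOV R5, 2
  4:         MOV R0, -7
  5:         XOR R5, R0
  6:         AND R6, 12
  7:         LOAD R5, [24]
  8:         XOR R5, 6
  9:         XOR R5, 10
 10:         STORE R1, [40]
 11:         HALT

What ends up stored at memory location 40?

MOV R6, 4 → R6=4
MOV R1, 25 → R1=25
MOV R5, 2 → R5=2
MOV R0, -7 → R0=-7
XOR R5, R0 → R5=2^(-7)=-5
AND R6, 12 → R6=4&12=4
LOAD R5, [24] → R5=M[24]=-3
XOR R5, 6 → R5=(-3)^6=-5
XOR R5, 10 → R5=(-5)^10=-15
STORE R1, [40] → M[40]=25
halt.

25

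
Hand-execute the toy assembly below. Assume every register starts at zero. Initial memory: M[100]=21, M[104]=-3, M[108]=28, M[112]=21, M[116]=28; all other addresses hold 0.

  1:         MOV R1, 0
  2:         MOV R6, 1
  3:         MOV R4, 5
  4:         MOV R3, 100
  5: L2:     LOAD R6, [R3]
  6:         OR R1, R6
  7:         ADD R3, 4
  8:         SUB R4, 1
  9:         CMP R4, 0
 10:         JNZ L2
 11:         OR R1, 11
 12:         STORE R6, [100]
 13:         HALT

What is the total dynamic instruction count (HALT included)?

after MOV R1, 0: R1=0
after MOV R6, 1: R6=1
after MOV R4, 5: R4=5
after MOV R3, 100: R3=100
after LOAD R6, [R3]: R6=M[100]=21
after OR R1, R6: R1=0|21=21
after ADD R3, 4: R3=100+4=104
after SUB R4, 1: R4=5-1=4
CMP R4, 0  (cmp 4,0)
JNZ L2: taken
after LOAD R6, [R3]: R6=M[104]=-3
after OR R1, R6: R1=21|(-3)=-3
after ADD R3, 4: R3=104+4=108
after SUB R4, 1: R4=4-1=3
CMP R4, 0  (cmp 3,0)
JNZ L2: taken
after LOAD R6, [R3]: R6=M[108]=28
after OR R1, R6: R1=(-3)|28=-3
after ADD R3, 4: R3=108+4=112
after SUB R4, 1: R4=3-1=2
CMP R4, 0  (cmp 2,0)
JNZ L2: taken
after LOAD R6, [R3]: R6=M[112]=21
after OR R1, R6: R1=(-3)|21=-3
after ADD R3, 4: R3=112+4=116
after SUB R4, 1: R4=2-1=1
CMP R4, 0  (cmp 1,0)
JNZ L2: taken
after LOAD R6, [R3]: R6=M[116]=28
after OR R1, R6: R1=(-3)|28=-3
after ADD R3, 4: R3=116+4=120
after SUB R4, 1: R4=1-1=0
CMP R4, 0  (cmp 0,0)
JNZ L2: not taken
after OR R1, 11: R1=(-3)|11=-1
STORE R6, [100] → M[100]=28
halt.
Total executed instructions: 37.

37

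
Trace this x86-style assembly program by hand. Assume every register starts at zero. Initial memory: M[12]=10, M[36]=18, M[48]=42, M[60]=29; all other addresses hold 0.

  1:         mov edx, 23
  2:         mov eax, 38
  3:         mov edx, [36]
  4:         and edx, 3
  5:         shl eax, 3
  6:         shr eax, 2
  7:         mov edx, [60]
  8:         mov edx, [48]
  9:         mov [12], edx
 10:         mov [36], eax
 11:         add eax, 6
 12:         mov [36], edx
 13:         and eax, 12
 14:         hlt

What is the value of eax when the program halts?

0

after mov edx, 23: edx=23
after mov eax, 38: eax=38
after mov edx, [36]: edx=M[36]=18
after and edx, 3: edx=18&3=2
after shl eax, 3: eax=38<<3=304
after shr eax, 2: eax=304>>2=76
after mov edx, [60]: edx=M[60]=29
after mov edx, [48]: edx=M[48]=42
mov [12], edx → M[12]=42
mov [36], eax → M[36]=76
after add eax, 6: eax=76+6=82
mov [36], edx → M[36]=42
after and eax, 12: eax=82&12=0
halt.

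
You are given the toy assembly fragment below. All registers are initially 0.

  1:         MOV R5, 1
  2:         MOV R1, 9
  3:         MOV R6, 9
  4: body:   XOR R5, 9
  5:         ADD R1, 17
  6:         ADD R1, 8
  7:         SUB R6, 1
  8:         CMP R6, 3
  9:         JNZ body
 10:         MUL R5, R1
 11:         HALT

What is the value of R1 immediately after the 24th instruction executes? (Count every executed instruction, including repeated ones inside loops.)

after MOV R5, 1: R5=1
after MOV R1, 9: R1=9
after MOV R6, 9: R6=9
after XOR R5, 9: R5=1^9=8
after ADD R1, 17: R1=9+17=26
after ADD R1, 8: R1=26+8=34
after SUB R6, 1: R6=9-1=8
CMP R6, 3  (cmp 8,3)
JNZ body: taken
after XOR R5, 9: R5=8^9=1
after ADD R1, 17: R1=34+17=51
after ADD R1, 8: R1=51+8=59
after SUB R6, 1: R6=8-1=7
CMP R6, 3  (cmp 7,3)
JNZ body: taken
after XOR R5, 9: R5=1^9=8
after ADD R1, 17: R1=59+17=76
after ADD R1, 8: R1=76+8=84
after SUB R6, 1: R6=7-1=6
CMP R6, 3  (cmp 6,3)
JNZ body: taken
after XOR R5, 9: R5=8^9=1
after ADD R1, 17: R1=84+17=101
after ADD R1, 8: R1=101+8=109
After step 24: R1 = 109.

109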